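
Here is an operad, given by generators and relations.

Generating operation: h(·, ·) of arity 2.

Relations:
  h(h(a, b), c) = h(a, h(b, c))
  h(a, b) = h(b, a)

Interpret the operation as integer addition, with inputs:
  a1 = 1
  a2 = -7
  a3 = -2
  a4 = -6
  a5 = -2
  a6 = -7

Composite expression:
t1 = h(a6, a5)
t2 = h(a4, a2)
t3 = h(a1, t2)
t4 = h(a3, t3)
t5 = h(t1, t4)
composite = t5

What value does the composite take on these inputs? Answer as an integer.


-23

h(a6, a5) = -9
h(a4, a2) = -13
h(a1, h(a4, a2)) = -12
h(a3, h(a1, h(a4, a2))) = -14
h(h(a6, a5), h(a3, h(a1, h(a4, a2)))) = -23


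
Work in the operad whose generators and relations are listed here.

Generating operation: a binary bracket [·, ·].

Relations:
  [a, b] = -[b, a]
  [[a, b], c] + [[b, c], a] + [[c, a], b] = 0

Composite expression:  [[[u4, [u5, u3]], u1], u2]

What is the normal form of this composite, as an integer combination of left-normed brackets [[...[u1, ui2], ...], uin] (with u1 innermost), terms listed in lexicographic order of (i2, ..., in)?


Expand each bracket as ab - ba; the u1-initial words give the coefficients.
Composite bracket: [[[u4, [u5, u3]], u1], u2]
Full expansion: 16 signed words from ab - ba (2^4 = 16).
The u1-initial words carry the normal form:
  word u1u3u5u4u2 has sign -1, contributing -[[[[u1, u3], u5], u4], u2]
  word u1u4u3u5u2 has sign +1, contributing +[[[[u1, u4], u3], u5], u2]
  word u1u4u5u3u2 has sign -1, contributing -[[[[u1, u4], u5], u3], u2]
  word u1u5u3u4u2 has sign +1, contributing +[[[[u1, u5], u3], u4], u2]

-[[[[u1, u3], u5], u4], u2] + [[[[u1, u4], u3], u5], u2] - [[[[u1, u4], u5], u3], u2] + [[[[u1, u5], u3], u4], u2]


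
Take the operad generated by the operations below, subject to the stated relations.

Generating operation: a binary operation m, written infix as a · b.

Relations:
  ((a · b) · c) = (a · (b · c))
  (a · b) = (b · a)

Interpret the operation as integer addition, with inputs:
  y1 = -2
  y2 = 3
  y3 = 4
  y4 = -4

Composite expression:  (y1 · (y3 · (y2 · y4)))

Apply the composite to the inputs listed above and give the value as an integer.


(y2 · y4) = -1
(y3 · (y2 · y4)) = 3
(y1 · (y3 · (y2 · y4))) = 1

1


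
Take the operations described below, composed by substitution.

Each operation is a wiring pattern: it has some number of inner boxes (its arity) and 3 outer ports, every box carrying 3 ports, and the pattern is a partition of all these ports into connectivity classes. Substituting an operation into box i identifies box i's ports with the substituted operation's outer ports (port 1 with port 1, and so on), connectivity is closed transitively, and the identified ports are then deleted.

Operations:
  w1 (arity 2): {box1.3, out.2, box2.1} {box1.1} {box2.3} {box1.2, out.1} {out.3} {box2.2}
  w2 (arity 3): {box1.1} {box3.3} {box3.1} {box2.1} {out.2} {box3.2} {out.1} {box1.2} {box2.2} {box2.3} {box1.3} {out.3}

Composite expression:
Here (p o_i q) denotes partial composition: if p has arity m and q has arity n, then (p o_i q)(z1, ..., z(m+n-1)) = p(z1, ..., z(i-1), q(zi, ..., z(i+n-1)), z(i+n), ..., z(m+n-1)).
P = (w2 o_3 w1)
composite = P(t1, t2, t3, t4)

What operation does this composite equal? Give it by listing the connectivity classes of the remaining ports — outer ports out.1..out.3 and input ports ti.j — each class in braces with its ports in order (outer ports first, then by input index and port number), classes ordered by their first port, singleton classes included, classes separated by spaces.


{out.1} {out.2} {out.3} {t1.1} {t1.2} {t1.3} {t2.1} {t2.2} {t2.3} {t3.1} {t3.2} {t3.3, t4.1} {t4.2} {t4.3}

Connectivity passes through glued w2-boundaries; trace each wire chain.
the subtree at w1 composes to {out.1, t3.2} {out.2, t3.3, t4.1} {out.3} {t3.1} {t4.2} {t4.3} on (t3, t4); out.j = own outer ports
the subtree at w2 composes to {out.1} {out.2} {out.3} {t1.1} {t1.2} {t1.3} {t2.1} {t2.2} {t2.3} {t3.1} {t3.2} {t3.3, t4.1} {t4.2} {t4.3} on (t1, t2, t3, t4); out.j = own outer ports


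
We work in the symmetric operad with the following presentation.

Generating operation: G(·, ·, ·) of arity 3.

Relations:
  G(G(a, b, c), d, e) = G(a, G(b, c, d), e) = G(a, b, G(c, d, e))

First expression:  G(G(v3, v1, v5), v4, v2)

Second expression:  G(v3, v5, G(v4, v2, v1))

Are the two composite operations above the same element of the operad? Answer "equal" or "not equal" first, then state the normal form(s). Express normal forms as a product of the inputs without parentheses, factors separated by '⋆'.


not equal; the first gives v3 ⋆ v1 ⋆ v5 ⋆ v4 ⋆ v2 and the second v3 ⋆ v5 ⋆ v4 ⋆ v2 ⋆ v1

Reducing the first expression gives v3 ⋆ v1 ⋆ v5 ⋆ v4 ⋆ v2
Reducing the second expression gives v3 ⋆ v5 ⋆ v4 ⋆ v2 ⋆ v1
Distinct normal forms: not equal.


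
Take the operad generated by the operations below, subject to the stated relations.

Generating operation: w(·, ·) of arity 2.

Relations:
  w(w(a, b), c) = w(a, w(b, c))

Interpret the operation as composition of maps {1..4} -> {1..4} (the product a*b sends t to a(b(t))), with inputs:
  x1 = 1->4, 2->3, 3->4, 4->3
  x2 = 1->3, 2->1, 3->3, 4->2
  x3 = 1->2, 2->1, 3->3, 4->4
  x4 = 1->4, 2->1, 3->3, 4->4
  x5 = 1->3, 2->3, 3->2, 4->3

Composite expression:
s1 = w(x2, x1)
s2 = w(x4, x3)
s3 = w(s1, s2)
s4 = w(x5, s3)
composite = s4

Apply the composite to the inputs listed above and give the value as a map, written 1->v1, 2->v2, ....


w(x2, x1) = 1->2, 2->3, 3->2, 4->3
w(x4, x3) = 1->1, 2->4, 3->3, 4->4
w(w(x2, x1), w(x4, x3)) = 1->2, 2->3, 3->2, 4->3
w(x5, w(w(x2, x1), w(x4, x3))) = 1->3, 2->2, 3->3, 4->2

1->3, 2->2, 3->3, 4->2


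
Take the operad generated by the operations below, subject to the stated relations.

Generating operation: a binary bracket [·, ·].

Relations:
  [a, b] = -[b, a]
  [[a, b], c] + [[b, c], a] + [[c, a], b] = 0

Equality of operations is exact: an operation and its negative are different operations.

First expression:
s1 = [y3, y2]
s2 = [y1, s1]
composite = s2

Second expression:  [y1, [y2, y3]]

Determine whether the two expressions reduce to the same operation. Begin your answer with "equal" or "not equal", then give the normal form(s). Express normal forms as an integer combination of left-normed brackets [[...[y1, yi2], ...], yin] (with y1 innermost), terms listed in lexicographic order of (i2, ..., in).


not equal — first -[[y1, y2], y3] + [[y1, y3], y2], second [[y1, y2], y3] - [[y1, y3], y2]

In normal form, the first expression is -[[y1, y2], y3] + [[y1, y3], y2]
In normal form, the second expression is [[y1, y2], y3] - [[y1, y3], y2]
Distinct normal forms: not equal.


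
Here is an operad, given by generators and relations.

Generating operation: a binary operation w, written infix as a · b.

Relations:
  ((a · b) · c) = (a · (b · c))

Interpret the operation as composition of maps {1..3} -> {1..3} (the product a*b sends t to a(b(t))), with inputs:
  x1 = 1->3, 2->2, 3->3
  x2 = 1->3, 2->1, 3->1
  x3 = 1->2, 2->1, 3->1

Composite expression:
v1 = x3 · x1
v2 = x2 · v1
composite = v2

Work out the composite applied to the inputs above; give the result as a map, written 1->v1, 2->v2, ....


(x3 · x1) = 1->1, 2->1, 3->1
(x2 · (x3 · x1)) = 1->3, 2->3, 3->3

1->3, 2->3, 3->3


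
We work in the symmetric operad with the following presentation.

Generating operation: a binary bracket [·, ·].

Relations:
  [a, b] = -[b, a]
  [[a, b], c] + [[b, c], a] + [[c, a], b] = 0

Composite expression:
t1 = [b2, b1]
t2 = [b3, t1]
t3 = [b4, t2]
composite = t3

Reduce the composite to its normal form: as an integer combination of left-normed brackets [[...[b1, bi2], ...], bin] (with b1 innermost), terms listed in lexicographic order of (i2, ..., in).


-[[[b1, b2], b3], b4]

Skip Jacobi rewriting: expand, keep b1-initial words, read off terms.
Composite bracket: [b4, [b3, [b2, b1]]]
The bracket unfolds into 8 signed words via [a, b] = ab - ba (2^3 = 8).
Only words starting with b1 matter:
  the word b1b2b3b4 carries sign -1 and contributes -[[[b1, b2], b3], b4]


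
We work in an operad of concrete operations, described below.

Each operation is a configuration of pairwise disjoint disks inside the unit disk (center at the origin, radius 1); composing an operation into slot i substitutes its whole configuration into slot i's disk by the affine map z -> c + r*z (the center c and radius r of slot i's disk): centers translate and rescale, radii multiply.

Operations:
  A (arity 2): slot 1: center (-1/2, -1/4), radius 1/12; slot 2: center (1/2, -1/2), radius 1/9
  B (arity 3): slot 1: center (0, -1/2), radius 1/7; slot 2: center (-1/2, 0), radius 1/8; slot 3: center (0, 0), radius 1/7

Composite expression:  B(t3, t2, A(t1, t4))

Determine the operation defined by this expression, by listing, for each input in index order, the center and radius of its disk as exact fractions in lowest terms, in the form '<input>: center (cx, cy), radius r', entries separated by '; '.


Below B, radii multiply path by path; the t-disk centers shift.
for t3, the 1-step affine chain lands on center (0, -1/2), radius 1/7
for t2, the 1-step affine chain lands on center (-1/2, 0), radius 1/8
for t1, the 2-step affine chain lands on center (-1/14, -1/28), radius 1/84
for t4, the 2-step affine chain lands on center (1/14, -1/14), radius 1/63

t1: center (-1/14, -1/28), radius 1/84; t2: center (-1/2, 0), radius 1/8; t3: center (0, -1/2), radius 1/7; t4: center (1/14, -1/14), radius 1/63


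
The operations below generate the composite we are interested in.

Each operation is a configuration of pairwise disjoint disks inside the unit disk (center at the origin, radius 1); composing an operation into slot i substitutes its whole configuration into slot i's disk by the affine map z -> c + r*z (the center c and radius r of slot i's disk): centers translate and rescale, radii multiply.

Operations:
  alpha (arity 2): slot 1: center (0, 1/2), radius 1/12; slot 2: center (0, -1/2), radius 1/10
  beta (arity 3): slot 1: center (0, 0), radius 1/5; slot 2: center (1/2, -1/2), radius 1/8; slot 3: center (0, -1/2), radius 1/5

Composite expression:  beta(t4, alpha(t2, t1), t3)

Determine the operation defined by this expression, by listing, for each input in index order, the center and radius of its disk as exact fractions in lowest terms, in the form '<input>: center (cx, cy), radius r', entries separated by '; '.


Follow each t-input down from beta: c' goes to c + r*c', radius to r*r'.
t4 passes through 1 substitution, ending at center (0, 0), radius 1/5
t2 passes through 2 substitutions, ending at center (1/2, -7/16), radius 1/96
t1 passes through 2 substitutions, ending at center (1/2, -9/16), radius 1/80
t3 passes through 1 substitution, ending at center (0, -1/2), radius 1/5

t1: center (1/2, -9/16), radius 1/80; t2: center (1/2, -7/16), radius 1/96; t3: center (0, -1/2), radius 1/5; t4: center (0, 0), radius 1/5


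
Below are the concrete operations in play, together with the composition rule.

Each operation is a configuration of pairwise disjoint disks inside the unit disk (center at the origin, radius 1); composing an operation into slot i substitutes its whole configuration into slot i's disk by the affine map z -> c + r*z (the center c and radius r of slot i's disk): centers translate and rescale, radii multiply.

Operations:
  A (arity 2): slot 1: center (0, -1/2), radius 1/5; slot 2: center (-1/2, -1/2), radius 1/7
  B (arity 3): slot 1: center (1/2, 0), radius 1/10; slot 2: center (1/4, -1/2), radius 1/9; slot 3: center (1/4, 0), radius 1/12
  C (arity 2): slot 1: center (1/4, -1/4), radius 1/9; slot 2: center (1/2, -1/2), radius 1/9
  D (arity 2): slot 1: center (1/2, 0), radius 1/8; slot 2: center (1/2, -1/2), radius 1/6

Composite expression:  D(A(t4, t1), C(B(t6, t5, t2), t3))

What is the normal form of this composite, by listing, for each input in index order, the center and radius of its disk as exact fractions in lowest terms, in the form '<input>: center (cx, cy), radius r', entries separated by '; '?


t1: center (7/16, -1/16), radius 1/56; t2: center (59/108, -13/24), radius 1/648; t3: center (7/12, -7/12), radius 1/54; t4: center (1/2, -1/16), radius 1/40; t5: center (59/108, -119/216), radius 1/486; t6: center (119/216, -13/24), radius 1/540

Affine substitution under D: radii multiply and t-centers shift.
t4: after 2 affine steps, its disk has center (1/2, -1/16), radius 1/40
t1: after 2 affine steps, its disk has center (7/16, -1/16), radius 1/56
t6: after 3 affine steps, its disk has center (119/216, -13/24), radius 1/540
t5: after 3 affine steps, its disk has center (59/108, -119/216), radius 1/486
t2: after 3 affine steps, its disk has center (59/108, -13/24), radius 1/648
t3: after 2 affine steps, its disk has center (7/12, -7/12), radius 1/54


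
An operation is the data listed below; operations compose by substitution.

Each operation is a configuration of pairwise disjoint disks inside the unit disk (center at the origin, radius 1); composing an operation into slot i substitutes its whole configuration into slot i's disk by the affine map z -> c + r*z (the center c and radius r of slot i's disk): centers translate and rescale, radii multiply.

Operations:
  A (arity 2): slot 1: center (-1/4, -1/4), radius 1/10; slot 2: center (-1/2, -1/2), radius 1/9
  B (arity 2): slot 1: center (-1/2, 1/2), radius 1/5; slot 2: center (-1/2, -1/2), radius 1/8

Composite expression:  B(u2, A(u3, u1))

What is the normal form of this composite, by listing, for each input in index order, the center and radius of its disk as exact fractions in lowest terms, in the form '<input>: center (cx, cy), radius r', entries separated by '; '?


u1: center (-9/16, -9/16), radius 1/72; u2: center (-1/2, 1/2), radius 1/5; u3: center (-17/32, -17/32), radius 1/80

Nesting under B composes maps z -> c + r*z down each u-path.
tracing u2 down its 1-map path: center (-1/2, 1/2), radius 1/5
tracing u3 down its 2-map path: center (-17/32, -17/32), radius 1/80
tracing u1 down its 2-map path: center (-9/16, -9/16), radius 1/72


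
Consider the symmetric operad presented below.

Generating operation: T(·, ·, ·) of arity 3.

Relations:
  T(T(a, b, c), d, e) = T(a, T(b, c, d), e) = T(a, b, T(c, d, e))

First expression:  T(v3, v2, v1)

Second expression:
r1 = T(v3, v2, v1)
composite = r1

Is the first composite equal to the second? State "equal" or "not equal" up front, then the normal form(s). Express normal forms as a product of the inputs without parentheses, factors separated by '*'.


The first expression reduces to v3 * v2 * v1
The second expression reduces to v3 * v2 * v1
The forms coincide; equal.

equal; the common form is v3 * v2 * v1


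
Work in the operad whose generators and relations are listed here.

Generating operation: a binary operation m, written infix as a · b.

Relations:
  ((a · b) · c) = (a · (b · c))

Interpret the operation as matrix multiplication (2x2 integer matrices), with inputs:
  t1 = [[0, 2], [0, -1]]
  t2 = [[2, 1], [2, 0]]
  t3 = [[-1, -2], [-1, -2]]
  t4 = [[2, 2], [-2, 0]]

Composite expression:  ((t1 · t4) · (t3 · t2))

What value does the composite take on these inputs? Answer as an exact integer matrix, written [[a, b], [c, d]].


[[24, 4], [-12, -2]]

(t1 · t4) = [[-4, 0], [2, 0]]
(t3 · t2) = [[-6, -1], [-6, -1]]
((t1 · t4) · (t3 · t2)) = [[24, 4], [-12, -2]]


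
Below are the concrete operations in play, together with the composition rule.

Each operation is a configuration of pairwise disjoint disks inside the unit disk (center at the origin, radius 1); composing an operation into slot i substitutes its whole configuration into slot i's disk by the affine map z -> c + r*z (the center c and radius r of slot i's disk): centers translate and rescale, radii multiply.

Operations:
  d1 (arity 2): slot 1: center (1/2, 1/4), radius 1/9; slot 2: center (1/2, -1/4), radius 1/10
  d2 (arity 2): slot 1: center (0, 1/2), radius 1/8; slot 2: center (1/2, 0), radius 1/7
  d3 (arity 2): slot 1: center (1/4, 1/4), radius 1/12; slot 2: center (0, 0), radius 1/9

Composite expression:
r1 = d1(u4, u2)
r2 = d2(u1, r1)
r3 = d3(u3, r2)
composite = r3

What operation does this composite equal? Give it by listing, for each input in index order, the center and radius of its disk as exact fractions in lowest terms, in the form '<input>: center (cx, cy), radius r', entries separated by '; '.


Nesting under d3 composes maps z -> c + r*z down each u-path.
u3 passes through 1 substitution, ending at center (1/4, 1/4), radius 1/12
u1 passes through 2 substitutions, ending at center (0, 1/18), radius 1/72
u4 passes through 3 substitutions, ending at center (4/63, 1/252), radius 1/567
u2 passes through 3 substitutions, ending at center (4/63, -1/252), radius 1/630

u1: center (0, 1/18), radius 1/72; u2: center (4/63, -1/252), radius 1/630; u3: center (1/4, 1/4), radius 1/12; u4: center (4/63, 1/252), radius 1/567


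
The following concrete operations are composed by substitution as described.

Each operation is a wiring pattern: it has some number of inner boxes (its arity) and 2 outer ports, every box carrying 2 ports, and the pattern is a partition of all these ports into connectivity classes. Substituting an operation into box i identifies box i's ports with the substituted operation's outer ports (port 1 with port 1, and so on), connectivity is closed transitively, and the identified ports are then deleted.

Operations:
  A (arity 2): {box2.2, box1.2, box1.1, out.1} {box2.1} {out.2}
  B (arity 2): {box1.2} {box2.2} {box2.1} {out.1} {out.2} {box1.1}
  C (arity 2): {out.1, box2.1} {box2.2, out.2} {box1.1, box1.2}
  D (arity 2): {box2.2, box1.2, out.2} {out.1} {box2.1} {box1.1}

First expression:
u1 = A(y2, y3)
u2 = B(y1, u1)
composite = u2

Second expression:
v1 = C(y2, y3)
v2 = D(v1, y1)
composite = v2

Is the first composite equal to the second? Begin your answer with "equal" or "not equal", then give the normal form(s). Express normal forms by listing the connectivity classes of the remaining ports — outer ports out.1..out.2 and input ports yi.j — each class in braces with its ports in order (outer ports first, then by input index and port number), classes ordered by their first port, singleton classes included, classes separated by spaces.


not equal — first {out.1} {out.2} {y1.1} {y1.2} {y2.1, y2.2, y3.2} {y3.1}, second {out.1} {out.2, y1.2, y3.2} {y1.1} {y2.1, y2.2} {y3.1}


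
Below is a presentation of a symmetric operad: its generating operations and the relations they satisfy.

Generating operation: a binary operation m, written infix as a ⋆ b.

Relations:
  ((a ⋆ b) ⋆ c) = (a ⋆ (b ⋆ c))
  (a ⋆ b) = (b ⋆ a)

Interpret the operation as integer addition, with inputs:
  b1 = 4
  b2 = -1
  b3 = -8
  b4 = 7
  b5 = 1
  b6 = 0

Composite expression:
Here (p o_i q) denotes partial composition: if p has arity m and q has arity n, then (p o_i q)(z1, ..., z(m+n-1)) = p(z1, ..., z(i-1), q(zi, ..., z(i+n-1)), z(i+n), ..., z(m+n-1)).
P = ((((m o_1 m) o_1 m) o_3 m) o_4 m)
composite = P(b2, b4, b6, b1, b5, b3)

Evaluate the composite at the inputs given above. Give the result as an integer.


3

(b2 ⋆ b4) = 6
(b1 ⋆ b5) = 5
(b6 ⋆ (b1 ⋆ b5)) = 5
((b2 ⋆ b4) ⋆ (b6 ⋆ (b1 ⋆ b5))) = 11
(((b2 ⋆ b4) ⋆ (b6 ⋆ (b1 ⋆ b5))) ⋆ b3) = 3


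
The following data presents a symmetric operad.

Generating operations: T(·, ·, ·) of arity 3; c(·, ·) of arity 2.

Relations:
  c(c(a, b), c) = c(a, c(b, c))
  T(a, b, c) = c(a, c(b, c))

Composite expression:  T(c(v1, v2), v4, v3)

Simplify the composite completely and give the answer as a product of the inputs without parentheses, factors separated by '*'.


Every regrouping of T is equal, so read the v-inputs in written order.
c(v1, v2) spells out as v1 * v2
T(c(v1, v2), v4, v3) spells out as v1 * v2 * v4 * v3

v1 * v2 * v4 * v3


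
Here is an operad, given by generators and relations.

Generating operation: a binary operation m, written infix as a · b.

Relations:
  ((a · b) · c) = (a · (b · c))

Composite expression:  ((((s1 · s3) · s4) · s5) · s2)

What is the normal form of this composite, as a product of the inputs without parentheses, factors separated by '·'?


The m-tree's shape is irrelevant; the s-reading-order decides.
(s1 · s3) reduces to s1 · s3
((s1 · s3) · s4) reduces to s1 · s3 · s4
(((s1 · s3) · s4) · s5) reduces to s1 · s3 · s4 · s5
((((s1 · s3) · s4) · s5) · s2) reduces to s1 · s3 · s4 · s5 · s2

s1 · s3 · s4 · s5 · s2


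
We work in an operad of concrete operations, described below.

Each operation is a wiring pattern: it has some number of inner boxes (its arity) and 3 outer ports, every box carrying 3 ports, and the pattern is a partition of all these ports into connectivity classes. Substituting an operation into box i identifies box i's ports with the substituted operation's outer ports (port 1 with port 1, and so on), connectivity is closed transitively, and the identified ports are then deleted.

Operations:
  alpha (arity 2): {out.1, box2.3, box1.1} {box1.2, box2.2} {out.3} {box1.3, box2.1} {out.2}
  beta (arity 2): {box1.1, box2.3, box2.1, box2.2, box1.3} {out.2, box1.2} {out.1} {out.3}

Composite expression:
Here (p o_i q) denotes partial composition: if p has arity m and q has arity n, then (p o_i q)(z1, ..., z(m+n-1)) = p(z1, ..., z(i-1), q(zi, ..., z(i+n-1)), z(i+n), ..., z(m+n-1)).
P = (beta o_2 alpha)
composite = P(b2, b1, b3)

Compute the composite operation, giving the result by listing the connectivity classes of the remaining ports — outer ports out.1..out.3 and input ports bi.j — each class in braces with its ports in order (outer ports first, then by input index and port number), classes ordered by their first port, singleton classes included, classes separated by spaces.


{out.1} {out.2, b2.2} {out.3} {b1.1, b2.1, b2.3, b3.3} {b1.2, b3.2} {b1.3, b3.1}

Substituting into beta glues patterns; closure does the rest.
stage alpha: inputs (b1, b3), connectivity {out.1, b1.1, b3.3} {out.2} {out.3} {b1.2, b3.2} {b1.3, b3.1}, out.j its boundary
stage beta: inputs (b2, b1, b3), connectivity {out.1} {out.2, b2.2} {out.3} {b1.1, b2.1, b2.3, b3.3} {b1.2, b3.2} {b1.3, b3.1}, out.j its boundary


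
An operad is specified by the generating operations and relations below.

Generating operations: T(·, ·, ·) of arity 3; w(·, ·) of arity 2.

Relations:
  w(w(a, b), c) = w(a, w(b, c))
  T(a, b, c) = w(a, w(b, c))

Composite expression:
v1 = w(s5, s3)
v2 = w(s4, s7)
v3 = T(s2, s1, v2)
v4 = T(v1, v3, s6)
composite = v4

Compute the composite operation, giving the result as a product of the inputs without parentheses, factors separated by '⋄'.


All parenthesizations of T agree; list the s-inputs left to right.
w(s5, s3) reduces to s5 ⋄ s3
w(s4, s7) reduces to s4 ⋄ s7
T(s2, s1, w(s4, s7)) reduces to s2 ⋄ s1 ⋄ s4 ⋄ s7
T(w(s5, s3), T(s2, s1, w(s4, s7)), s6) reduces to s5 ⋄ s3 ⋄ s2 ⋄ s1 ⋄ s4 ⋄ s7 ⋄ s6

s5 ⋄ s3 ⋄ s2 ⋄ s1 ⋄ s4 ⋄ s7 ⋄ s6


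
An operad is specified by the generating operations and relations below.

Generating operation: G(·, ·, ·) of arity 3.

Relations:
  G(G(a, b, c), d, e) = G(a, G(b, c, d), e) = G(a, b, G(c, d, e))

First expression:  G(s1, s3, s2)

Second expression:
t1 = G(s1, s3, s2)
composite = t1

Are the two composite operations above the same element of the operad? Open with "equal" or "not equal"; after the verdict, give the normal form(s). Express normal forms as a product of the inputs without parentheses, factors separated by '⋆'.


equal; the common form is s1 ⋆ s3 ⋆ s2

Reducing the first expression gives s1 ⋆ s3 ⋆ s2
Reducing the second expression gives s1 ⋆ s3 ⋆ s2
The forms coincide; equal.


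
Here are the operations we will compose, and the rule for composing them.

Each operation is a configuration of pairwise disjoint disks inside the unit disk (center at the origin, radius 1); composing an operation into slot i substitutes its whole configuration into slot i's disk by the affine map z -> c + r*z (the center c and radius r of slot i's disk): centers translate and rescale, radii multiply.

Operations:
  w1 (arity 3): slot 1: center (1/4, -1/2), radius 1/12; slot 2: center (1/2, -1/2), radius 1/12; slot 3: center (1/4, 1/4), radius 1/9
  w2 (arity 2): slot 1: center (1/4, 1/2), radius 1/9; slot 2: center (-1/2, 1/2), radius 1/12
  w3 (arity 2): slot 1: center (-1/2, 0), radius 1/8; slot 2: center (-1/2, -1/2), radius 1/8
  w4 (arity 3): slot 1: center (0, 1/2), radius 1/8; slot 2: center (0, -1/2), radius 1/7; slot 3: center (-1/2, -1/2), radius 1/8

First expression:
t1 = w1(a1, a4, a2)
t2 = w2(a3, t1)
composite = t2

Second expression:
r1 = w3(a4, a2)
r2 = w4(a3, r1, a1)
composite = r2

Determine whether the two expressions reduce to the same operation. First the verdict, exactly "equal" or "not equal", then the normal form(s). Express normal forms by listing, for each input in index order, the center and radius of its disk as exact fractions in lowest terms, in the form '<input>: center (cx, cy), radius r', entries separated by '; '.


The first composite normalizes to a1: center (-23/48, 11/24), radius 1/144; a2: center (-23/48, 25/48), radius 1/108; a3: center (1/4, 1/2), radius 1/9; a4: center (-11/24, 11/24), radius 1/144
The second composite normalizes to a1: center (-1/2, -1/2), radius 1/8; a2: center (-1/14, -4/7), radius 1/56; a3: center (0, 1/2), radius 1/8; a4: center (-1/14, -1/2), radius 1/56
Different reductions; not equal.

not equal; first: a1: center (-23/48, 11/24), radius 1/144; a2: center (-23/48, 25/48), radius 1/108; a3: center (1/4, 1/2), radius 1/9; a4: center (-11/24, 11/24), radius 1/144; second: a1: center (-1/2, -1/2), radius 1/8; a2: center (-1/14, -4/7), radius 1/56; a3: center (0, 1/2), radius 1/8; a4: center (-1/14, -1/2), radius 1/56


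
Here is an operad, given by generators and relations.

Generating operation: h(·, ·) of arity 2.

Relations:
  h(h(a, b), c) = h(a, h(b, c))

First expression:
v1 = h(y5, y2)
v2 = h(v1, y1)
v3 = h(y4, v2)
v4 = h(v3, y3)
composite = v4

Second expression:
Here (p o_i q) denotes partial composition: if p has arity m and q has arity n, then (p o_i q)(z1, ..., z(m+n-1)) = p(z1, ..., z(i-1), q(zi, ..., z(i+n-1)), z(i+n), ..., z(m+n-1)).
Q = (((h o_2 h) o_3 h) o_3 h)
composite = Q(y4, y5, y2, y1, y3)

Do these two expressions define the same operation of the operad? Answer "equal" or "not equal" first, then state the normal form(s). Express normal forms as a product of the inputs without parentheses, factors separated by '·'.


equal; both compose to y4 · y5 · y2 · y1 · y3

In normal form, the first expression is y4 · y5 · y2 · y1 · y3
In normal form, the second expression is y4 · y5 · y2 · y1 · y3
Both agree, so they are equal.


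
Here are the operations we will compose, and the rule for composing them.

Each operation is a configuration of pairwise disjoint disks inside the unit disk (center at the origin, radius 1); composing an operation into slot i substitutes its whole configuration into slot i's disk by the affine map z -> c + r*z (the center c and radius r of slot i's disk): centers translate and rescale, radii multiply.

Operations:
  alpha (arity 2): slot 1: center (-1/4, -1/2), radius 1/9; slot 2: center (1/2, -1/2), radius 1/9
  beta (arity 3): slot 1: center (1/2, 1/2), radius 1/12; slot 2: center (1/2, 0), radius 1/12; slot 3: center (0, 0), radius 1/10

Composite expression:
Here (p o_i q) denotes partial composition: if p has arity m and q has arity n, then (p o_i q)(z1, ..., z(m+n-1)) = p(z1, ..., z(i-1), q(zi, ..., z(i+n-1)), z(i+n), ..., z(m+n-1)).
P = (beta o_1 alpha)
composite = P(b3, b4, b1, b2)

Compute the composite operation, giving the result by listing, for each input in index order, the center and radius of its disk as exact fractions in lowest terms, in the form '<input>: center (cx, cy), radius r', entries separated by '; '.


b1: center (1/2, 0), radius 1/12; b2: center (0, 0), radius 1/10; b3: center (23/48, 11/24), radius 1/108; b4: center (13/24, 11/24), radius 1/108


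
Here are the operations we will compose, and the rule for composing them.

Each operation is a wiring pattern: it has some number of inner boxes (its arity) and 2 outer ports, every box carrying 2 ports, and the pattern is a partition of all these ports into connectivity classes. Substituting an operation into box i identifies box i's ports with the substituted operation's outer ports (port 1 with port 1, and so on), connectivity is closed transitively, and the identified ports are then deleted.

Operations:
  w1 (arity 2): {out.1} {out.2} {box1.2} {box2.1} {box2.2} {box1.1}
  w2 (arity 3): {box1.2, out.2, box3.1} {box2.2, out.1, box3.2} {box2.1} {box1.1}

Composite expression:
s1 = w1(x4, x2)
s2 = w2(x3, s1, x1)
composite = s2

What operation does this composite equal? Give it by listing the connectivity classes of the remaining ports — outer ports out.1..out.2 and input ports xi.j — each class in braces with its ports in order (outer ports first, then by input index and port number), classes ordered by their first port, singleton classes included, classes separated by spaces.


After gluing at w2, chains via deleted ports link the x-ports.
through w1, on inputs (x4, x2): {out.1} {out.2} {x2.1} {x2.2} {x4.1} {x4.2} (out.j = stage outer ports)
through w2, on inputs (x3, x4, x2, x1): {out.1, x1.2} {out.2, x1.1, x3.2} {x2.1} {x2.2} {x3.1} {x4.1} {x4.2} (out.j = stage outer ports)

{out.1, x1.2} {out.2, x1.1, x3.2} {x2.1} {x2.2} {x3.1} {x4.1} {x4.2}


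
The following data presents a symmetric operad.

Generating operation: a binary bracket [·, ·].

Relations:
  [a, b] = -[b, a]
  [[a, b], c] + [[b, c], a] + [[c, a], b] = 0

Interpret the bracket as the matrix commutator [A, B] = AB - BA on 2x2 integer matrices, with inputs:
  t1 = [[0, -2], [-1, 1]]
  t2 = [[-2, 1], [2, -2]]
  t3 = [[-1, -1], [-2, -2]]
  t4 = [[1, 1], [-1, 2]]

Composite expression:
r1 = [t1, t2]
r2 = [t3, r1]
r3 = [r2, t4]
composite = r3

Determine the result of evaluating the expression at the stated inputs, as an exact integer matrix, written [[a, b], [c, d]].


[t1, t2] = [[-3, -1], [2, 3]]
[t3, [t1, t2]] = [[-4, -7], [10, 4]]
[[t3, [t1, t2]], t4] = [[-3, -15], [-18, 3]]

[[-3, -15], [-18, 3]]


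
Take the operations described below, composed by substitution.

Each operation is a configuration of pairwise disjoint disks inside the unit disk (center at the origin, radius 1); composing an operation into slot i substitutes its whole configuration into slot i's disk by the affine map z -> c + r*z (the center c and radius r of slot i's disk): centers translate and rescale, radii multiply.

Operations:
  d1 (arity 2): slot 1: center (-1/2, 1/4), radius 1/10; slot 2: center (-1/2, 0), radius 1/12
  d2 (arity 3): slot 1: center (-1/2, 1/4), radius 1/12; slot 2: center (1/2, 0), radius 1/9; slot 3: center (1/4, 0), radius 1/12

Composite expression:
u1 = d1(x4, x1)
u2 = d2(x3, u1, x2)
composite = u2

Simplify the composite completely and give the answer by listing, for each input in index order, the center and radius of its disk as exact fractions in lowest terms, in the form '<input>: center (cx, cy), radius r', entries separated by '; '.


Affine substitution under d2: radii multiply and x-centers shift.
x3: after 1 affine step, its disk has center (-1/2, 1/4), radius 1/12
x4: after 2 affine steps, its disk has center (4/9, 1/36), radius 1/90
x1: after 2 affine steps, its disk has center (4/9, 0), radius 1/108
x2: after 1 affine step, its disk has center (1/4, 0), radius 1/12

x1: center (4/9, 0), radius 1/108; x2: center (1/4, 0), radius 1/12; x3: center (-1/2, 1/4), radius 1/12; x4: center (4/9, 1/36), radius 1/90


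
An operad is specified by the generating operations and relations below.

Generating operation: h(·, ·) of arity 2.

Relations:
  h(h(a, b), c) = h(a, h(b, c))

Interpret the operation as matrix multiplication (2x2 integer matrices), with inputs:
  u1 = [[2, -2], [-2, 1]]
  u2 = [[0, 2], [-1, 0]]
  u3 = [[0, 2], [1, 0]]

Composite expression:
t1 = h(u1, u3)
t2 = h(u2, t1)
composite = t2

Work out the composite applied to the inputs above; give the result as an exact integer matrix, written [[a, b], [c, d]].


[[2, -8], [2, -4]]

h(u1, u3) = [[-2, 4], [1, -4]]
h(u2, h(u1, u3)) = [[2, -8], [2, -4]]


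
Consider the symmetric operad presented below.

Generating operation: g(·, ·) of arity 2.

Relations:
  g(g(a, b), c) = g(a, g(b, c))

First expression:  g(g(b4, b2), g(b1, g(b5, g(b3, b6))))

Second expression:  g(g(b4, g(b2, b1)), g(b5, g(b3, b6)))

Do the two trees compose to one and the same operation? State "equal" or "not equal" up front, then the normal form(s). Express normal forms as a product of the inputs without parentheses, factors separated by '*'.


equal — both sides give b4 * b2 * b1 * b5 * b3 * b6


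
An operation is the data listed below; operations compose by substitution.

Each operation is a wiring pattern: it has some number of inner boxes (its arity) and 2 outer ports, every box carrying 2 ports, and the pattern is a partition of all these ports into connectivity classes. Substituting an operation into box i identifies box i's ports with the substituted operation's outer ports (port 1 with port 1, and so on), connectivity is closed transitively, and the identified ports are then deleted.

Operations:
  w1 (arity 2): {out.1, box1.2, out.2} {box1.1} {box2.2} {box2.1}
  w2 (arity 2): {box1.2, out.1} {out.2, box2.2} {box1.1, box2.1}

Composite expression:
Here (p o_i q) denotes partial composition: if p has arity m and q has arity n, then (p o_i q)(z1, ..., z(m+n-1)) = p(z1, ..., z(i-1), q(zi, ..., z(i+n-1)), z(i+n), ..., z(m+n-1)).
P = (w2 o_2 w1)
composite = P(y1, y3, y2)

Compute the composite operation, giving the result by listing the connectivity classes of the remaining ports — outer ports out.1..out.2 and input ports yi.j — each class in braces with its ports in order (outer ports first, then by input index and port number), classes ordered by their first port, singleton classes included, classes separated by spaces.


{out.1, y1.2} {out.2, y1.1, y3.2} {y2.1} {y2.2} {y3.1}


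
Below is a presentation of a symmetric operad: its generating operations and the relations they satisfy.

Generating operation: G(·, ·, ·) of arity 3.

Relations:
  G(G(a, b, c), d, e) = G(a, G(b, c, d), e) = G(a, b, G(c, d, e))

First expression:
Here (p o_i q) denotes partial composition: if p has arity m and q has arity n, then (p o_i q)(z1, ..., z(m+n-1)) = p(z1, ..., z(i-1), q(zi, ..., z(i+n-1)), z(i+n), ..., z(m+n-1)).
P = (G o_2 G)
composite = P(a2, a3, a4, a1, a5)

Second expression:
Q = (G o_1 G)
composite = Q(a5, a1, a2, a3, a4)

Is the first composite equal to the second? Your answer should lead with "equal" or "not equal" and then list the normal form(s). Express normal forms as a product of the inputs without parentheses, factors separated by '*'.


The first composite normalizes to a2 * a3 * a4 * a1 * a5
The second composite normalizes to a5 * a1 * a2 * a3 * a4
No match — not equal.

not equal; the first gives a2 * a3 * a4 * a1 * a5 and the second a5 * a1 * a2 * a3 * a4


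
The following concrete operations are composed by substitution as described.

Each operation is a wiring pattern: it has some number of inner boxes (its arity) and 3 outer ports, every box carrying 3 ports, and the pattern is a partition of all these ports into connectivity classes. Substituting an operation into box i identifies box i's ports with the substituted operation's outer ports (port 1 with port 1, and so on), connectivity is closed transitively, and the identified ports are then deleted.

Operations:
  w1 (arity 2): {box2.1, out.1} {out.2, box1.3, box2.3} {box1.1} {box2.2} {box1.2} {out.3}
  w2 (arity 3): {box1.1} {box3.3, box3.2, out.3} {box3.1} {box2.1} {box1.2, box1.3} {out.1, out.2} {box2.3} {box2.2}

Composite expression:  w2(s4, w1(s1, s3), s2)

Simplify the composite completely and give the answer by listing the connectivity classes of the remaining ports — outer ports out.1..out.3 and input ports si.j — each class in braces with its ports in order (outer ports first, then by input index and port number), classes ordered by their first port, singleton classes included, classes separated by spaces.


{out.1, out.2} {out.3, s2.2, s2.3} {s1.1} {s1.2} {s1.3, s3.3} {s2.1} {s3.1} {s3.2} {s4.1} {s4.2, s4.3}

Connectivity passes through glued w2-boundaries; trace each wire chain.
stage w1: inputs (s1, s3), connectivity {out.1, s3.1} {out.2, s1.3, s3.3} {out.3} {s1.1} {s1.2} {s3.2}, out.j its boundary
stage w2: inputs (s4, s1, s3, s2), connectivity {out.1, out.2} {out.3, s2.2, s2.3} {s1.1} {s1.2} {s1.3, s3.3} {s2.1} {s3.1} {s3.2} {s4.1} {s4.2, s4.3}, out.j its boundary


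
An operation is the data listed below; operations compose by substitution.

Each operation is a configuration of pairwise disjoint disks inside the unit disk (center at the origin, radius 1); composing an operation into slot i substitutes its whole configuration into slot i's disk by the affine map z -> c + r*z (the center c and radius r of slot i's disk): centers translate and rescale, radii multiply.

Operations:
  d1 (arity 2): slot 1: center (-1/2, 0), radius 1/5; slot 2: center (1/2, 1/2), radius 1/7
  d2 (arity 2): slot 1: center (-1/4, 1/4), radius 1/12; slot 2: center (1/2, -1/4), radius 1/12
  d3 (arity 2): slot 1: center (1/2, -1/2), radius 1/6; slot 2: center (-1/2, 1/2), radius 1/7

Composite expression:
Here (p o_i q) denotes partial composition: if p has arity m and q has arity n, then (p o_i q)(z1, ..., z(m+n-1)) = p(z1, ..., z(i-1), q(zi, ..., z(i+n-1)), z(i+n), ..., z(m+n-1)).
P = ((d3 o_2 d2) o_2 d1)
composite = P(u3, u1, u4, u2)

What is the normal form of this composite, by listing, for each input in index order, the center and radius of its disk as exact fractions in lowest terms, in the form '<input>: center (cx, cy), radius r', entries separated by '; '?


Nesting under d3 composes maps z -> c + r*z down each u-path.
tracing u3 down its 1-map path: center (1/2, -1/2), radius 1/6
tracing u1 down its 3-map path: center (-13/24, 15/28), radius 1/420
tracing u4 down its 3-map path: center (-89/168, 13/24), radius 1/588
tracing u2 down its 2-map path: center (-3/7, 13/28), radius 1/84

u1: center (-13/24, 15/28), radius 1/420; u2: center (-3/7, 13/28), radius 1/84; u3: center (1/2, -1/2), radius 1/6; u4: center (-89/168, 13/24), radius 1/588


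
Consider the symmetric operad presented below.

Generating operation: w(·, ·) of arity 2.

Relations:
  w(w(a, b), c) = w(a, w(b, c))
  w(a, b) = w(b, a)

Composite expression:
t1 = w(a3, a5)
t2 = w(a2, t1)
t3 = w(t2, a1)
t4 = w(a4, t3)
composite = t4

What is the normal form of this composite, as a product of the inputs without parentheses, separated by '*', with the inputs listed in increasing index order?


Shape and order are irrelevant to w; the a-input set decides.
w(a3, a5) linearizes to a3 * a5
w(a2, w(a3, a5)) linearizes to a2 * a3 * a5
w(w(a2, w(a3, a5)), a1) linearizes to a2 * a3 * a5 * a1
w(a4, w(w(a2, w(a3, a5)), a1)) linearizes to a4 * a2 * a3 * a5 * a1
reordering the factors by index: a1 * a2 * a3 * a4 * a5

a1 * a2 * a3 * a4 * a5


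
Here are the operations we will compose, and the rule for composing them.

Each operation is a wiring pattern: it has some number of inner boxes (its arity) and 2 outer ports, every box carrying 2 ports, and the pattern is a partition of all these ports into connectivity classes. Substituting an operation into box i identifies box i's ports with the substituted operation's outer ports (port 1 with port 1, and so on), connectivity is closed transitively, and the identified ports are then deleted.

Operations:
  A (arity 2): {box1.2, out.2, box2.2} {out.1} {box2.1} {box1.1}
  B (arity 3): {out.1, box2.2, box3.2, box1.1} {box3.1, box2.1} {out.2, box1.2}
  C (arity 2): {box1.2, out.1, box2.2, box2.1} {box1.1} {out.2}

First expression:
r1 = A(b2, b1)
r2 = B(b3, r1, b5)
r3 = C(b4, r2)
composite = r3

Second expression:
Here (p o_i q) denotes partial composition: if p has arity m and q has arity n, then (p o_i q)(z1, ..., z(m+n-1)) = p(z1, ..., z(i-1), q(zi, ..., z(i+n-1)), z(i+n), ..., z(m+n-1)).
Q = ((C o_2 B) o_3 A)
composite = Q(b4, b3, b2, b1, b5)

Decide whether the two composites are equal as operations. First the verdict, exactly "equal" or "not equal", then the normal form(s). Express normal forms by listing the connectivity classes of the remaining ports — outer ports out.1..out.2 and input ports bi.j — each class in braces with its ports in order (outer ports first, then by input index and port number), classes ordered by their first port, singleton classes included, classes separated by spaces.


The first expression reduces to {out.1, b1.2, b2.2, b3.1, b3.2, b4.2, b5.2} {out.2} {b1.1} {b2.1} {b4.1} {b5.1}
The second expression reduces to {out.1, b1.2, b2.2, b3.1, b3.2, b4.2, b5.2} {out.2} {b1.1} {b2.1} {b4.1} {b5.1}
One common form — equal.

equal — both sides give {out.1, b1.2, b2.2, b3.1, b3.2, b4.2, b5.2} {out.2} {b1.1} {b2.1} {b4.1} {b5.1}
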